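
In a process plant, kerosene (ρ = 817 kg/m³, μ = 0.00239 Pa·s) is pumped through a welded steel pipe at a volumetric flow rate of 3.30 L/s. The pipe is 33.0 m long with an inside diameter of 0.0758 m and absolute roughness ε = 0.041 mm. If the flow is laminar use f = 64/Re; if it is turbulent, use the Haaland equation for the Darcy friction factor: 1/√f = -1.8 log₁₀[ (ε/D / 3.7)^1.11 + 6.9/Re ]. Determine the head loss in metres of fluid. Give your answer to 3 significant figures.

Q = 3.30 L/s = 3.30/1000 = 0.0033 m³/s.
Cross-sectional area A = πD²/4 = π(0.0758)²/4 = 0.004513 m²; mean velocity V = Q/A = 0.0033/0.004513 = 0.7313 m/s.
Reynolds number Re = ρVD/μ = 817 · 0.7313 · 0.0758 / 0.00239 = 1.895e+04.
Re > 4000 → turbulent. Relative roughness ε/D = 4.1e-05/0.0758 = 0.000541. Haaland: 1/√f = -1.8 log₁₀[(0.000541/3.7)^1.11 + 6.9/1.895e+04] = -1.8 log₁₀[5.53e-05 + 0.000364] = 6.079, so f = 0.02706.
Darcy-Weisbach: ΔP = f(L/D)(ρV²/2) = 0.02706·(33/0.0758)·(817·0.7313²/2) = 0.02706·435.4·218.5 = 2574 Pa.
Head loss h_f = ΔP/(ρg) = 2574/(817·9.81) = 0.321 m.

h_f ≈ 0.321 m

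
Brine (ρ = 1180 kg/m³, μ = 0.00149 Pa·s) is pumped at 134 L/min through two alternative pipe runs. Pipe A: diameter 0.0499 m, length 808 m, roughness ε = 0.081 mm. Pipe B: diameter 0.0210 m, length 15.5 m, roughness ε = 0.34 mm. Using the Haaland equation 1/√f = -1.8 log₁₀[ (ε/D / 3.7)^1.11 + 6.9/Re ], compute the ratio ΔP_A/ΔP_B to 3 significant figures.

ΔP_A/ΔP_B ≈ 0.389

Pipe A: V = Q/A = 0.002233/0.001956 = 1.142 m/s; Re = 4.513e+04; ε/D = 0.00162; Haaland → f = 0.02566; ΔP_A = f(L/D)(ρV²/2) = 3.197e+05 Pa.
Pipe B: V = Q/A = 0.002233/0.0003464 = 6.448 m/s; Re = 1.072e+05; ε/D = 0.0162; Haaland → f = 0.04541; ΔP_B = f(L/D)(ρV²/2) = 8.222e+05 Pa.
ΔP_A/ΔP_B = 3.197e+05/8.222e+05 = 0.389.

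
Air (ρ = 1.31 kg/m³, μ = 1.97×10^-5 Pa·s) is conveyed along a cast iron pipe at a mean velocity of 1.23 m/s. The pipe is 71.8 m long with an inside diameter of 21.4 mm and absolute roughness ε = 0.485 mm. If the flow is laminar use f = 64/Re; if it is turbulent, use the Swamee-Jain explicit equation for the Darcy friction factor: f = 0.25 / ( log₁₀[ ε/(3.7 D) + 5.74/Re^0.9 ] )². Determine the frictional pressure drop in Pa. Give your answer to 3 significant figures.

Reynolds number Re = ρVD/μ = 1.31 · 1.23 · 0.0214 / 1.97e-05 = 1750.
Re < 2300 → laminar flow, so f = 64/Re = 64/1750 = 0.03656 (the turbulent correlation is not needed).
Darcy-Weisbach: ΔP = f(L/D)(ρV²/2) = 0.03656·(71.8/0.0214)·(1.31·1.23²/2) = 0.03656·3355·0.9909 = 121.6 Pa.

ΔP ≈ 122 Pa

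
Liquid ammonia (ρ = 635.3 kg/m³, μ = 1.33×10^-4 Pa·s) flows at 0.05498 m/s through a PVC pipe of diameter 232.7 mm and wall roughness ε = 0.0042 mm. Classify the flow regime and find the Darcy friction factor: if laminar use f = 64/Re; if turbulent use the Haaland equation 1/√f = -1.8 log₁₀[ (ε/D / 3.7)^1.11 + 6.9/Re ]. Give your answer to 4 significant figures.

Re = ρVD/μ = 635.3·0.05498·0.2327/0.000133 = 6.111e+04.
Re > 4000 → turbulent. ε/D = 4.2e-06/0.2327 = 1.8e-05; Haaland: 1/√f = -1.8 log₁₀[1.27e-06 + 0.000113] = 7.096, so f = 0.01986.

f ≈ 0.01986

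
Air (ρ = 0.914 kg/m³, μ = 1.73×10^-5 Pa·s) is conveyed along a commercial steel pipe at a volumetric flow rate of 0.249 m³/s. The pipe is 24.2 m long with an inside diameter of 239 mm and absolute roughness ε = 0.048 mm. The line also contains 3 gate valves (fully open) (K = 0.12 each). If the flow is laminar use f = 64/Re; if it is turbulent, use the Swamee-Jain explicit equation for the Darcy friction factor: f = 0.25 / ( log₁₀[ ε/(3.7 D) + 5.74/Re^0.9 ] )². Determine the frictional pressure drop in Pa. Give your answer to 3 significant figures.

ΔP ≈ 33.9 Pa

Cross-sectional area A = πD²/4 = π(0.239)²/4 = 0.04486 m²; mean velocity V = Q/A = 0.249/0.04486 = 5.55 m/s.
Reynolds number Re = ρVD/μ = 0.914 · 5.55 · 0.239 / 1.73e-05 = 7.008e+04.
Re > 4000 → turbulent. Relative roughness ε/D = 4.8e-05/0.239 = 0.000201. Swamee-Jain: f = 0.25/(log₁₀[0.000201/3.7 + 5.74/7.008e+04^0.9])² = 0.25/(log₁₀[5.43e-05 + 0.00025])² = 0.25/(-3.517)² = 0.02021.
Total minor-loss coefficient ΣK = 3·0.12 = 0.36.
ΔP = [f·L/D + ΣK]·(ρV²/2) = [0.02021·24.2/0.239 + 0.36]·(0.914·5.55²/2) = [2.047 + 0.36]·14.08 = 33.88 Pa.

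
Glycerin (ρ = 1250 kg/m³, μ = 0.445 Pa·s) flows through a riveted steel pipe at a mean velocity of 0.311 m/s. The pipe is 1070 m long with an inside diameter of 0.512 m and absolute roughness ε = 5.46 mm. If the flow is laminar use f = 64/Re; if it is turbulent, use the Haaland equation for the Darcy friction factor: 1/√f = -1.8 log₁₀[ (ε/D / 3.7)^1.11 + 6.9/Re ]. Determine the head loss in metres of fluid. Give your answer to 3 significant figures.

h_f ≈ 1.47 m

Reynolds number Re = ρVD/μ = 1250 · 0.311 · 0.512 / 0.445 = 447.3.
Re < 2300 → laminar flow, so f = 64/Re = 64/447.3 = 0.1431 (the turbulent correlation is not needed).
Darcy-Weisbach: ΔP = f(L/D)(ρV²/2) = 0.1431·(1070/0.512)·(1250·0.311²/2) = 0.1431·2090·60.45 = 1.808e+04 Pa.
Head loss h_f = ΔP/(ρg) = 1.808e+04/(1250·9.81) = 1.47 m.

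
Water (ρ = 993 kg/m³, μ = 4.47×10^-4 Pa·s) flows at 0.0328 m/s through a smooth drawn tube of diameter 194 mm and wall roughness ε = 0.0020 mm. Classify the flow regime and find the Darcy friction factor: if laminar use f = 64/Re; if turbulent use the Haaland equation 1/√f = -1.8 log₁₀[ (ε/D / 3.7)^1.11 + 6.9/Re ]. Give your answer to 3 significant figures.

f ≈ 0.0282

Re = ρVD/μ = 993·0.0328·0.194/0.000447 = 1.414e+04.
Re > 4000 → turbulent. ε/D = 2e-06/0.194 = 1.03e-05; Haaland: 1/√f = -1.8 log₁₀[6.82e-07 + 0.000488] = 5.96, so f = 0.02816.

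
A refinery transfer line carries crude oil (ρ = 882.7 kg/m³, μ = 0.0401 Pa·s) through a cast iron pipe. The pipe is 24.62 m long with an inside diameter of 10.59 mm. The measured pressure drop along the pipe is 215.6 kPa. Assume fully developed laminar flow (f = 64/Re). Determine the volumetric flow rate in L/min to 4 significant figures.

Q ≈ 4.045 L/min

For laminar flow, f = 64/Re with Re = ρVD/μ, so Darcy-Weisbach reduces to ΔP = 32μLV/D². Solving for V: V = ΔP·D²/(32μL) = 2.156e+05·(0.01059)²/(32·0.0401·24.62) = 0.7653 m/s.
Check: Re = ρVD/μ = 882.7·0.7653·0.01059/0.0401 = 178.4 < 2300, so the laminar assumption holds.
Q = V·A = 0.7653·(π/4·0.01059²) = 6.741e-05 m³/s = 4.045 L/min.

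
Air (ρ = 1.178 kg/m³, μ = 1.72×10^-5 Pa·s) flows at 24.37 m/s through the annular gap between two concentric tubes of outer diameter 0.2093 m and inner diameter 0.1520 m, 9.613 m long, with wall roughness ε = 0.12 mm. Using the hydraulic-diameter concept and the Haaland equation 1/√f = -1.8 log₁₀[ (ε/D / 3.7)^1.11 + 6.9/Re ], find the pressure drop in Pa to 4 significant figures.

ΔP ≈ 1484 Pa

Hydraulic diameter D_h = 4A/P = D_o - D_i = 0.2093 - 0.152 = 0.0573 m.
Re = ρVD_h/μ = 1.178·24.37·0.0573/1.72e-05 = 9.564e+04.
ε/D_h = 0.00012/0.0573 = 0.00209; Haaland gives 1/√f = -1.8 log₁₀[0.000249+7.21e-05] = 6.289, so f = 0.02529.
ΔP = f(L/D_h)(ρV²/2) = 0.02529·9.613/0.0573·349.8 = 1484 Pa.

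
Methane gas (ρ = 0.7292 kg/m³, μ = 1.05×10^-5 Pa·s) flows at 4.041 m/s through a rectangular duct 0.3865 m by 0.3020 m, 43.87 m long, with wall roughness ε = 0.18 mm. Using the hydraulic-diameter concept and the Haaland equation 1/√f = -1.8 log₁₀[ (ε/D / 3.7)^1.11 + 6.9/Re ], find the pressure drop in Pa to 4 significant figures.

Hydraulic diameter D_h = 4A/P = 4·(0.3865·0.302)/(2·(0.3865+0.302)) = 0.4669/1.377 = 0.3391 m.
Re = ρVD_h/μ = 0.7292·4.041·0.3391/1.05e-05 = 9.515e+04.
ε/D_h = 0.00018/0.3391 = 0.000531; Haaland gives 1/√f = -1.8 log₁₀[5.42e-05+7.25e-05] = 7.015, so f = 0.02032.
ΔP = f(L/D_h)(ρV²/2) = 0.02032·43.87/0.3391·5.954 = 15.65 Pa.

ΔP ≈ 15.65 Pa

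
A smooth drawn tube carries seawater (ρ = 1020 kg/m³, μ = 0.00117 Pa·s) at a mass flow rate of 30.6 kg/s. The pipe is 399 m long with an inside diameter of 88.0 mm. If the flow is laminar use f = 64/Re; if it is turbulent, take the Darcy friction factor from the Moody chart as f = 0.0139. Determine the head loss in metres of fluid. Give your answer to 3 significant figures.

h_f ≈ 78.2 m

A = πD²/4 = π(0.088)²/4 = 0.006082 m²; mean velocity V = ṁ/(ρA) = 30.6/(1020 · 0.006082) = 4.932 m/s.
Reynolds number Re = ρVD/μ = 1020 · 4.932 · 0.088 / 0.00117 = 3.784e+05.
Re > 4000 → turbulent; use the Moody-chart value f = 0.0139.
Darcy-Weisbach: ΔP = f(L/D)(ρV²/2) = 0.0139·(399/0.088)·(1020·4.932²/2) = 0.0139·4534·1.241e+04 = 7.82e+05 Pa.
Head loss h_f = ΔP/(ρg) = 7.82e+05/(1020·9.81) = 78.2 m.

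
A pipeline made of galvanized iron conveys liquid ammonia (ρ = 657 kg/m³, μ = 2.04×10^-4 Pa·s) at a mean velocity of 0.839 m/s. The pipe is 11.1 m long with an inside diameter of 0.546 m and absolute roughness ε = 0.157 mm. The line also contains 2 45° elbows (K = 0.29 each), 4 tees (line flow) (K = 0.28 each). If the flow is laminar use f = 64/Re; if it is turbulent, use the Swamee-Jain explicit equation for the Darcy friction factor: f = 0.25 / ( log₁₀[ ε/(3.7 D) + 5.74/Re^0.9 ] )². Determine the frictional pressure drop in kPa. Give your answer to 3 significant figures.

Reynolds number Re = ρVD/μ = 657 · 0.839 · 0.546 / 0.000204 = 1.475e+06.
Re > 4000 → turbulent. Relative roughness ε/D = 0.000157/0.546 = 0.000288. Swamee-Jain: f = 0.25/(log₁₀[0.000288/3.7 + 5.74/1.475e+06^0.9])² = 0.25/(log₁₀[7.77e-05 + 1.61e-05])² = 0.25/(-4.028)² = 0.01541.
Total minor-loss coefficient ΣK = 2·0.29 + 4·0.28 = 1.7.
ΔP = [f·L/D + ΣK]·(ρV²/2) = [0.01541·11.1/0.546 + 1.7]·(657·0.839²/2) = [0.3133 + 1.7]·231.2 = 465.6 Pa.
ΔP = 465.6 Pa = 0.466 kPa.

ΔP ≈ 0.466 kPa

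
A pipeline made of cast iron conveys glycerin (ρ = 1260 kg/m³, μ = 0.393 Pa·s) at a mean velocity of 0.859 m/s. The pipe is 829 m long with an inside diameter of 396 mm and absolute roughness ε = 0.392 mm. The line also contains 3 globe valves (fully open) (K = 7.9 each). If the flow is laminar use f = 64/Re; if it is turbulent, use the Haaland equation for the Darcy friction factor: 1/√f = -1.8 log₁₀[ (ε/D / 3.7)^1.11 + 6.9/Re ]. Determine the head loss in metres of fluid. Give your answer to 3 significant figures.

Reynolds number Re = ρVD/μ = 1260 · 0.859 · 0.396 / 0.393 = 1091.
Re < 2300 → laminar flow, so f = 64/Re = 64/1091 = 0.05868 (the turbulent correlation is not needed).
Total minor-loss coefficient ΣK = 3·7.9 = 23.7.
ΔP = [f·L/D + ΣK]·(ρV²/2) = [0.05868·829/0.396 + 23.7]·(1260·0.859²/2) = [122.8 + 23.7]·464.9 = 6.813e+04 Pa.
Head loss h_f = ΔP/(ρg) = 6.813e+04/(1260·9.81) = 5.51 m.

h_f ≈ 5.51 m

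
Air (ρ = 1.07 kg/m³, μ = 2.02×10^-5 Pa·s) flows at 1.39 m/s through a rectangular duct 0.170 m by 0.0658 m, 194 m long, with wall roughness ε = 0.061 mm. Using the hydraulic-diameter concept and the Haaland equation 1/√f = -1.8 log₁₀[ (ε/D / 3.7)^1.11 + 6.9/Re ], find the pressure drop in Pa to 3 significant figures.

ΔP ≈ 73.6 Pa

Hydraulic diameter D_h = 4A/P = 4·(0.17·0.0658)/(2·(0.17+0.0658)) = 0.04474/0.4716 = 0.09488 m.
Re = ρVD_h/μ = 1.07·1.39·0.09488/2.02e-05 = 6986.
ε/D_h = 6.1e-05/0.09488 = 0.000643; Haaland gives 1/√f = -1.8 log₁₀[6.7e-05+0.000988] = 5.358, so f = 0.03483.
ΔP = f(L/D_h)(ρV²/2) = 0.03483·194/0.09488·1.034 = 73.62 Pa.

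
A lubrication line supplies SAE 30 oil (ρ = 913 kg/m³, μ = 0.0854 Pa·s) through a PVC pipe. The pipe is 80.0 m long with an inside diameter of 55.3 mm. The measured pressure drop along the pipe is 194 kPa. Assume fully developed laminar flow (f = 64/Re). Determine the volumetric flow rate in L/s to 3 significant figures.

Q ≈ 6.52 L/s

For laminar flow, f = 64/Re with Re = ρVD/μ, so Darcy-Weisbach reduces to ΔP = 32μLV/D². Solving for V: V = ΔP·D²/(32μL) = 1.94e+05·(0.0553)²/(32·0.0854·80) = 2.714 m/s.
Check: Re = ρVD/μ = 913·2.714·0.0553/0.0854 = 1604 < 2300, so the laminar assumption holds.
Q = V·A = 2.714·(π/4·0.0553²) = 0.006518 m³/s = 6.52 L/s.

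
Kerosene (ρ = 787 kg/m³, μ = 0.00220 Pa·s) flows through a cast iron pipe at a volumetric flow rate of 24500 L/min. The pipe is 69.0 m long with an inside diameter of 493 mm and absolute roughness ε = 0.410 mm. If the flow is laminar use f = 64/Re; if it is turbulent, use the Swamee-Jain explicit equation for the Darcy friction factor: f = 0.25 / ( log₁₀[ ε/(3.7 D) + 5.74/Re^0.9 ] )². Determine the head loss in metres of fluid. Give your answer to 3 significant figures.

Q = 24500 L/min = 24500/60000 = 0.4083 m³/s.
Cross-sectional area A = πD²/4 = π(0.493)²/4 = 0.1909 m²; mean velocity V = Q/A = 0.4083/0.1909 = 2.139 m/s.
Reynolds number Re = ρVD/μ = 787 · 2.139 · 0.493 / 0.0022 = 3.773e+05.
Re > 4000 → turbulent. Relative roughness ε/D = 0.00041/0.493 = 0.000832. Swamee-Jain: f = 0.25/(log₁₀[0.000832/3.7 + 5.74/3.773e+05^0.9])² = 0.25/(log₁₀[0.000225 + 5.49e-05])² = 0.25/(-3.553)² = 0.0198.
Darcy-Weisbach: ΔP = f(L/D)(ρV²/2) = 0.0198·(69/0.493)·(787·2.139²/2) = 0.0198·140·1801 = 4990 Pa.
Head loss h_f = ΔP/(ρg) = 4990/(787·9.81) = 0.646 m.

h_f ≈ 0.646 m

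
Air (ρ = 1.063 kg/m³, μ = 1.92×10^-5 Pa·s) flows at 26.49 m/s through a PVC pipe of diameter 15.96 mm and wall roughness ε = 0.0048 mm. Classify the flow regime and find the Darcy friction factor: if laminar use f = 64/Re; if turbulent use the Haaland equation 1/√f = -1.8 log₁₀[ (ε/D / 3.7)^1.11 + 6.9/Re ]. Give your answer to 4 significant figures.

Re = ρVD/μ = 1.063·26.49·0.01596/1.92e-05 = 2.341e+04.
Re > 4000 → turbulent. ε/D = 4.8e-06/0.01596 = 0.000301; Haaland: 1/√f = -1.8 log₁₀[2.88e-05 + 0.000295] = 6.282, so f = 0.02534.

f ≈ 0.02534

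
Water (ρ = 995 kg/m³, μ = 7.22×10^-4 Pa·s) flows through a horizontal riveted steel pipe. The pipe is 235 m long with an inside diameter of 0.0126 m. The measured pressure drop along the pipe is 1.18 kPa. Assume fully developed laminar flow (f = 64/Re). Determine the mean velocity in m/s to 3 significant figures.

For laminar flow, f = 64/Re with Re = ρVD/μ, so Darcy-Weisbach reduces to ΔP = 32μLV/D². Solving for V: V = ΔP·D²/(32μL) = 1180·(0.0126)²/(32·0.000722·235) = 0.0345 m/s.
Check: Re = ρVD/μ = 995·0.0345·0.0126/0.000722 = 599.1 < 2300, so the laminar assumption holds.

V ≈ 0.0345 m/s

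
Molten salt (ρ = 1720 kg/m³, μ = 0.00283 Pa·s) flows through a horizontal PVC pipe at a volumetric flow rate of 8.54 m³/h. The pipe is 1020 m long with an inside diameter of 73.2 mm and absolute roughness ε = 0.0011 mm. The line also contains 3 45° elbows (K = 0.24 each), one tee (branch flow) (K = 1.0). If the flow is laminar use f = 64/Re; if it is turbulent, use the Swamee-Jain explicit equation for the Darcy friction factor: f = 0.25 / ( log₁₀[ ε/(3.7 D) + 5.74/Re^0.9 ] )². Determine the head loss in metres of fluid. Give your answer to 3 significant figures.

h_f ≈ 5.55 m

Q = 8.54 m³/h = 8.54/3600 = 0.002372 m³/s.
Cross-sectional area A = πD²/4 = π(0.0732)²/4 = 0.004208 m²; mean velocity V = Q/A = 0.002372/0.004208 = 0.5637 m/s.
Reynolds number Re = ρVD/μ = 1720 · 0.5637 · 0.0732 / 0.00283 = 2.508e+04.
Re > 4000 → turbulent. Relative roughness ε/D = 1.1e-06/0.0732 = 1.5e-05. Swamee-Jain: f = 0.25/(log₁₀[1.5e-05/3.7 + 5.74/2.508e+04^0.9])² = 0.25/(log₁₀[4.06e-06 + 0.00063])² = 0.25/(-3.198)² = 0.02445.
Total minor-loss coefficient ΣK = 3·0.24 + 1·1 = 1.72.
ΔP = [f·L/D + ΣK]·(ρV²/2) = [0.02445·1020/0.0732 + 1.72]·(1720·0.5637²/2) = [340.7 + 1.72]·273.3 = 9.357e+04 Pa.
Head loss h_f = ΔP/(ρg) = 9.357e+04/(1720·9.81) = 5.55 m.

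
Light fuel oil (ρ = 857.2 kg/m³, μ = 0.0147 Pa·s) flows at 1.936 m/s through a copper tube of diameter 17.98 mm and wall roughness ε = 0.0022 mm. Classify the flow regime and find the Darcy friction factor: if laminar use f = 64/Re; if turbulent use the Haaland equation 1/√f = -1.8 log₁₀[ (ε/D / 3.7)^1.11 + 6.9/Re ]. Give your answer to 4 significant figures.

f ≈ 0.03153

Re = ρVD/μ = 857.2·1.936·0.01798/0.0147 = 2030.
Re < 2300 → laminar, so f = 64/Re = 0.03153 (roughness is irrelevant in laminar flow).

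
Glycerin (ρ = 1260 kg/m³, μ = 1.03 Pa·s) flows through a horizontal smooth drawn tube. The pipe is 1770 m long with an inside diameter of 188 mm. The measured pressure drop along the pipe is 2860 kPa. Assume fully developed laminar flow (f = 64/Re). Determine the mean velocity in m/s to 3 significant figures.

For laminar flow, f = 64/Re with Re = ρVD/μ, so Darcy-Weisbach reduces to ΔP = 32μLV/D². Solving for V: V = ΔP·D²/(32μL) = 2.86e+06·(0.188)²/(32·1.03·1770) = 1.733 m/s.
Check: Re = ρVD/μ = 1260·1.733·0.188/1.03 = 398.5 < 2300, so the laminar assumption holds.

V ≈ 1.73 m/s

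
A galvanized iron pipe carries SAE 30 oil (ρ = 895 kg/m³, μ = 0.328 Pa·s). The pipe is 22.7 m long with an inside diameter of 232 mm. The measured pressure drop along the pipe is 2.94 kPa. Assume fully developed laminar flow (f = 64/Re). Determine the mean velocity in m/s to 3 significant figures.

V ≈ 0.664 m/s

For laminar flow, f = 64/Re with Re = ρVD/μ, so Darcy-Weisbach reduces to ΔP = 32μLV/D². Solving for V: V = ΔP·D²/(32μL) = 2940·(0.232)²/(32·0.328·22.7) = 0.6642 m/s.
Check: Re = ρVD/μ = 895·0.6642·0.232/0.328 = 420.4 < 2300, so the laminar assumption holds.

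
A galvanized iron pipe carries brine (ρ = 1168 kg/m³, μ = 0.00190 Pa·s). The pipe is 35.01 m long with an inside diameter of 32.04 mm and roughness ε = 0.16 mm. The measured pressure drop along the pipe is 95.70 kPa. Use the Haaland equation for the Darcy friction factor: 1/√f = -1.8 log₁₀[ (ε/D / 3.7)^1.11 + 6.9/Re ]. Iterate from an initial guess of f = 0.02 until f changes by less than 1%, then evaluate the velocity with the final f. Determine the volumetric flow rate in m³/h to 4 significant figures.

Q ≈ 6.249 m³/h

Rearranging Darcy-Weisbach: V = √(2·ΔP·D/(f·L·ρ)). With ε/D = 0.00016/0.03204 = 0.00499, iterate starting from f = 0.02:
  f = 0.02 → V = √(2·9.57e+04·0.03204/(0.02·35.01·1168)) = 2.738 m/s; Re = ρVD/μ = 5.393e+04; f → 0.03196
  f = 0.03196 → V = 2.166 m/s; Re = 4.267e+04; f → 0.03234
  f = 0.03234 → V = 2.153 m/s; Re = 4.241e+04; f → 0.03235
Converged (Δf/f < 1%). With the final f = 0.03235: V = √(2·9.57e+04·0.03204/(0.03235·35.01·1168)) = 2.153 m/s.
Q = V·A = 2.153·(π/4·0.03204²) = 0.001736 m³/s = 6.249 m³/h.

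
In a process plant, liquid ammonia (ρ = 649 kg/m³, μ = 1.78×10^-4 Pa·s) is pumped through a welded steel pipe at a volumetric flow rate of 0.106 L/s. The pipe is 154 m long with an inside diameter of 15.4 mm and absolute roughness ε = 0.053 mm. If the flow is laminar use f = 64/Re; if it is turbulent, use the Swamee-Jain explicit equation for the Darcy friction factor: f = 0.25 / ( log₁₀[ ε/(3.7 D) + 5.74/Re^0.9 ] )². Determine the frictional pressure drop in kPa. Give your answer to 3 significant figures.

ΔP ≈ 32.5 kPa

Q = 0.106 L/s = 0.106/1000 = 0.000106 m³/s.
Cross-sectional area A = πD²/4 = π(0.0154)²/4 = 0.0001863 m²; mean velocity V = Q/A = 0.000106/0.0001863 = 0.5691 m/s.
Reynolds number Re = ρVD/μ = 649 · 0.5691 · 0.0154 / 0.000178 = 3.195e+04.
Re > 4000 → turbulent. Relative roughness ε/D = 5.3e-05/0.0154 = 0.00344. Swamee-Jain: f = 0.25/(log₁₀[0.00344/3.7 + 5.74/3.195e+04^0.9])² = 0.25/(log₁₀[0.00093 + 0.000507])² = 0.25/(-2.843)² = 0.03094.
Darcy-Weisbach: ΔP = f(L/D)(ρV²/2) = 0.03094·(154/0.0154)·(649·0.5691²/2) = 0.03094·1e+04·105.1 = 3.252e+04 Pa.
ΔP = 3.252e+04 Pa = 32.5 kPa.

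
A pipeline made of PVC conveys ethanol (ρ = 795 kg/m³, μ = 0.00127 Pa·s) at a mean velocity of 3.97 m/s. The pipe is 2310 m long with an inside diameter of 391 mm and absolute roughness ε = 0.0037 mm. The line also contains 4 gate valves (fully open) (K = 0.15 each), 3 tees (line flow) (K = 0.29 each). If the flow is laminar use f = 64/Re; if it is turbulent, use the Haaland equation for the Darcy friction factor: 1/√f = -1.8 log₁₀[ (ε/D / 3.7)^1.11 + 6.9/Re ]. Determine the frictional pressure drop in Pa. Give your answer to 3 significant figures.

ΔP ≈ 446000 Pa

Reynolds number Re = ρVD/μ = 795 · 3.97 · 0.391 / 0.00127 = 9.717e+05.
Re > 4000 → turbulent. Relative roughness ε/D = 3.7e-06/0.391 = 9.46e-06. Haaland: 1/√f = -1.8 log₁₀[(9.46e-06/3.7)^1.11 + 6.9/9.717e+05] = -1.8 log₁₀[6.2e-07 + 7.1e-06] = 9.202, so f = 0.01181.
Total minor-loss coefficient ΣK = 4·0.15 + 3·0.29 = 1.47.
ΔP = [f·L/D + ΣK]·(ρV²/2) = [0.01181·2310/0.391 + 1.47]·(795·3.97²/2) = [69.77 + 1.47]·6265 = 4.463e+05 Pa.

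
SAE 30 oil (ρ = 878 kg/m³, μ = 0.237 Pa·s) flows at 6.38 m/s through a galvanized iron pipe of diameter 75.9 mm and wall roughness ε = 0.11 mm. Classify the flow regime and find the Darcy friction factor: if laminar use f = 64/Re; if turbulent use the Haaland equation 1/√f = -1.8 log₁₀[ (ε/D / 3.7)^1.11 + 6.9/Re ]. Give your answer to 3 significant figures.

Re = ρVD/μ = 878·6.38·0.0759/0.237 = 1794.
Re < 2300 → laminar, so f = 64/Re = 0.03568 (roughness is irrelevant in laminar flow).

f ≈ 0.0357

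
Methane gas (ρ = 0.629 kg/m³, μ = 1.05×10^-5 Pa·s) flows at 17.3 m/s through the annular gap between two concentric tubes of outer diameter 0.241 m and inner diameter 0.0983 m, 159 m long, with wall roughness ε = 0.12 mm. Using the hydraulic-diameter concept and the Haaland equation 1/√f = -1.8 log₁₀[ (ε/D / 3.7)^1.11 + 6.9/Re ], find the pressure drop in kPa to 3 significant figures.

ΔP ≈ 2.17 kPa

Hydraulic diameter D_h = 4A/P = D_o - D_i = 0.241 - 0.0983 = 0.1427 m.
Re = ρVD_h/μ = 0.629·17.3·0.1427/1.05e-05 = 1.479e+05.
ε/D_h = 0.00012/0.1427 = 0.000841; Haaland gives 1/√f = -1.8 log₁₀[9.03e-05+4.67e-05] = 6.954, so f = 0.02068.
ΔP = f(L/D_h)(ρV²/2) = 0.02068·159/0.1427·94.13 = 2169 Pa.
ΔP = 2.17 kPa.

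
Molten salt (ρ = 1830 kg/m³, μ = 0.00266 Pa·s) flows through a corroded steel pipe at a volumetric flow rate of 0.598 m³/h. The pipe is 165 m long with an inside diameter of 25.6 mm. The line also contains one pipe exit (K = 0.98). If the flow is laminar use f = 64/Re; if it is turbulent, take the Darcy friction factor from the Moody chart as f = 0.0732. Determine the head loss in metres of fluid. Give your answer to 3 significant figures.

Q = 0.598 m³/h = 0.598/3600 = 0.0001661 m³/s.
Cross-sectional area A = πD²/4 = π(0.0256)²/4 = 0.0005147 m²; mean velocity V = Q/A = 0.0001661/0.0005147 = 0.3227 m/s.
Reynolds number Re = ρVD/μ = 1830 · 0.3227 · 0.0256 / 0.00266 = 5684.
Re > 4000 → turbulent; use the Moody-chart value f = 0.0732.
Total minor-loss coefficient ΣK = 1·0.98 = 0.98.
ΔP = [f·L/D + ΣK]·(ρV²/2) = [0.0732·165/0.0256 + 0.98]·(1830·0.3227²/2) = [471.8 + 0.98]·95.3 = 4.505e+04 Pa.
Head loss h_f = ΔP/(ρg) = 4.505e+04/(1830·9.81) = 2.51 m.

h_f ≈ 2.51 m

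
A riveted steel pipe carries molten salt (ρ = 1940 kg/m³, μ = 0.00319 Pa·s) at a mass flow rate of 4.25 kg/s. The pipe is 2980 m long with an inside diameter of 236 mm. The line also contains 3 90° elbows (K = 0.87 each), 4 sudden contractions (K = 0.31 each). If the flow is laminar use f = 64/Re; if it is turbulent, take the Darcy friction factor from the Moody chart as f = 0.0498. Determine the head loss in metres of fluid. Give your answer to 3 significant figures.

A = πD²/4 = π(0.236)²/4 = 0.04374 m²; mean velocity V = ṁ/(ρA) = 4.25/(1940 · 0.04374) = 0.05008 m/s.
Reynolds number Re = ρVD/μ = 1940 · 0.05008 · 0.236 / 0.00319 = 7188.
Re > 4000 → turbulent; use the Moody-chart value f = 0.0498.
Total minor-loss coefficient ΣK = 3·0.87 + 4·0.31 = 3.85.
ΔP = [f·L/D + ΣK]·(ρV²/2) = [0.0498·2980/0.236 + 3.85]·(1940·0.05008²/2) = [628.8 + 3.85]·2.433 = 1539 Pa.
Head loss h_f = ΔP/(ρg) = 1539/(1940·9.81) = 0.0809 m.

h_f ≈ 0.0809 m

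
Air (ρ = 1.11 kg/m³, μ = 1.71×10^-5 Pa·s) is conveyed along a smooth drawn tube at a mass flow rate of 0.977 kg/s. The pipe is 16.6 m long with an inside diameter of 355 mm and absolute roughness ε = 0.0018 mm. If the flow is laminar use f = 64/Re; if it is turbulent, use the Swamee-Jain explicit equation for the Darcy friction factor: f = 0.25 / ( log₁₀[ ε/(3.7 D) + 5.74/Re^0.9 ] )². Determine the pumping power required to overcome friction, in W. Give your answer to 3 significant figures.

A = πD²/4 = π(0.355)²/4 = 0.09898 m²; mean velocity V = ṁ/(ρA) = 0.977/(1.11 · 0.09898) = 8.893 m/s.
Reynolds number Re = ρVD/μ = 1.11 · 8.893 · 0.355 / 1.71e-05 = 2.049e+05.
Re > 4000 → turbulent. Relative roughness ε/D = 1.8e-06/0.355 = 5.07e-06. Swamee-Jain: f = 0.25/(log₁₀[5.07e-06/3.7 + 5.74/2.049e+05^0.9])² = 0.25/(log₁₀[1.37e-06 + 9.52e-05])² = 0.25/(-4.015)² = 0.01551.
Darcy-Weisbach: ΔP = f(L/D)(ρV²/2) = 0.01551·(16.6/0.355)·(1.11·8.893²/2) = 0.01551·46.76·43.89 = 31.82 Pa.
Q = ṁ/ρ = 0.977/1.11 = 0.8802 m³/s.
Pumping power P = QΔP = 0.8802·31.82 = 28.01 W = 28.0 W.

P ≈ 28.0 W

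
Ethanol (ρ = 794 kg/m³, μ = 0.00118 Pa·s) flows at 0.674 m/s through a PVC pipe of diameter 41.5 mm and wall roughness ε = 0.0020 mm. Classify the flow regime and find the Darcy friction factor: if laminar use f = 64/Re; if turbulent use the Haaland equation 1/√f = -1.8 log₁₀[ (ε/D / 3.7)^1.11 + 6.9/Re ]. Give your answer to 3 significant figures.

f ≈ 0.0262

Re = ρVD/μ = 794·0.674·0.0415/0.00118 = 1.882e+04.
Re > 4000 → turbulent. ε/D = 2e-06/0.0415 = 4.82e-05; Haaland: 1/√f = -1.8 log₁₀[3.78e-06 + 0.000367] = 6.176, so f = 0.02621.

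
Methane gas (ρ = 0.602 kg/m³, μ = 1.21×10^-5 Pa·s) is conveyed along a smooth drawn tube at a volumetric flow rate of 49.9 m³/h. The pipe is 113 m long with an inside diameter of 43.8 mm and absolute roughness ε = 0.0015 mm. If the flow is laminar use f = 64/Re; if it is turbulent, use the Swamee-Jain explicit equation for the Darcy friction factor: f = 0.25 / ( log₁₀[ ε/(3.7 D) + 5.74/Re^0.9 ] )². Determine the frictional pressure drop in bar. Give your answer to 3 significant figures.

ΔP ≈ 0.0170 bar

Q = 49.9 m³/h = 49.9/3600 = 0.01386 m³/s.
Cross-sectional area A = πD²/4 = π(0.0438)²/4 = 0.001507 m²; mean velocity V = Q/A = 0.01386/0.001507 = 9.199 m/s.
Reynolds number Re = ρVD/μ = 0.602 · 9.199 · 0.0438 / 1.21e-05 = 2.005e+04.
Re > 4000 → turbulent. Relative roughness ε/D = 1.5e-06/0.0438 = 3.42e-05. Swamee-Jain: f = 0.25/(log₁₀[3.42e-05/3.7 + 5.74/2.005e+04^0.9])² = 0.25/(log₁₀[9.26e-06 + 0.000771])² = 0.25/(-3.108)² = 0.02589.
Darcy-Weisbach: ΔP = f(L/D)(ρV²/2) = 0.02589·(113/0.0438)·(0.602·9.199²/2) = 0.02589·2580·25.47 = 1701 Pa.
ΔP = 1701 Pa = 0.0170 bar.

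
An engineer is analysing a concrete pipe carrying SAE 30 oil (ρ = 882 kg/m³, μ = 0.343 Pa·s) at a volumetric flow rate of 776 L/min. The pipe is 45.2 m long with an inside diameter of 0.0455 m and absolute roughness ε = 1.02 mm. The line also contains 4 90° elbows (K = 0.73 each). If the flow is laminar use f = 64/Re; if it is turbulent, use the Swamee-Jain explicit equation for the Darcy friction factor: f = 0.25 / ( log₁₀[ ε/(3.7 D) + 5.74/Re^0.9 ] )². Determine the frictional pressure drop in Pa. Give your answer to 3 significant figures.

ΔP ≈ 1.99×10^6 Pa

Q = 776 L/min = 776/60000 = 0.01293 m³/s.
Cross-sectional area A = πD²/4 = π(0.0455)²/4 = 0.001626 m²; mean velocity V = Q/A = 0.01293/0.001626 = 7.954 m/s.
Reynolds number Re = ρVD/μ = 882 · 7.954 · 0.0455 / 0.343 = 930.6.
Re < 2300 → laminar flow, so f = 64/Re = 64/930.6 = 0.06877 (the turbulent correlation is not needed).
Total minor-loss coefficient ΣK = 4·0.73 = 2.92.
ΔP = [f·L/D + ΣK]·(ρV²/2) = [0.06877·45.2/0.0455 + 2.92]·(882·7.954²/2) = [68.32 + 2.92]·2.79e+04 = 1.988e+06 Pa.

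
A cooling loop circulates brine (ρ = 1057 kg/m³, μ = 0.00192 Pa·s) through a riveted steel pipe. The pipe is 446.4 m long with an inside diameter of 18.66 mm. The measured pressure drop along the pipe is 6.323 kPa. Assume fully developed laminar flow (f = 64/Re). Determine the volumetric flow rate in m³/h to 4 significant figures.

For laminar flow, f = 64/Re with Re = ρVD/μ, so Darcy-Weisbach reduces to ΔP = 32μLV/D². Solving for V: V = ΔP·D²/(32μL) = 6323·(0.01866)²/(32·0.00192·446.4) = 0.08027 m/s.
Check: Re = ρVD/μ = 1057·0.08027·0.01866/0.00192 = 824.6 < 2300, so the laminar assumption holds.
Q = V·A = 0.08027·(π/4·0.01866²) = 2.195e-05 m³/s = 0.07903 m³/h.

Q ≈ 0.07903 m³/h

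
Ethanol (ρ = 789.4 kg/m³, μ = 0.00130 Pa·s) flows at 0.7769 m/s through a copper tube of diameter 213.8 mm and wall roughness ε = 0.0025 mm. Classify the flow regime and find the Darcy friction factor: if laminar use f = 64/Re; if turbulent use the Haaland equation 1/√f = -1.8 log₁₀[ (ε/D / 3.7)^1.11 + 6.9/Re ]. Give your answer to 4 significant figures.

Re = ρVD/μ = 789.4·0.7769·0.2138/0.0013 = 1.009e+05.
Re > 4000 → turbulent. ε/D = 2.5e-06/0.2138 = 1.17e-05; Haaland: 1/√f = -1.8 log₁₀[7.85e-07 + 6.84e-05] = 7.488, so f = 0.01784.

f ≈ 0.01784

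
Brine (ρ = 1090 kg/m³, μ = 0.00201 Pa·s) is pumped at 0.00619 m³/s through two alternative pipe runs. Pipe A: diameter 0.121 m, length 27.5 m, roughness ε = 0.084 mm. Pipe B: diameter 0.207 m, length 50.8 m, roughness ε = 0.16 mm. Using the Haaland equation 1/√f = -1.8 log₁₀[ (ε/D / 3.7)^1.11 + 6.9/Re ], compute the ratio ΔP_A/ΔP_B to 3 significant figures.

ΔP_A/ΔP_B ≈ 7.11

Pipe A: V = Q/A = 0.00619/0.0115 = 0.5383 m/s; Re = 3.532e+04; ε/D = 0.000694; Haaland → f = 0.0242; ΔP_A = f(L/D)(ρV²/2) = 868.6 Pa.
Pipe B: V = Q/A = 0.00619/0.03365 = 0.1839 m/s; Re = 2.065e+04; ε/D = 0.000773; Haaland → f = 0.02701; ΔP_B = f(L/D)(ρV²/2) = 122.2 Pa.
ΔP_A/ΔP_B = 868.6/122.2 = 7.11.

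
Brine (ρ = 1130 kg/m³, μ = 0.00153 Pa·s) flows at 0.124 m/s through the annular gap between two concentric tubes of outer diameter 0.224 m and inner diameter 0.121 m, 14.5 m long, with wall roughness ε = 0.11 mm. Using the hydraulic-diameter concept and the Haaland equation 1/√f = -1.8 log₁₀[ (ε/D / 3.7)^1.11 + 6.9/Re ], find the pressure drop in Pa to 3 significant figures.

Hydraulic diameter D_h = 4A/P = D_o - D_i = 0.224 - 0.121 = 0.103 m.
Re = ρVD_h/μ = 1130·0.124·0.103/0.00153 = 9433.
ε/D_h = 0.00011/0.103 = 0.00107; Haaland gives 1/√f = -1.8 log₁₀[0.000118+0.000731] = 5.528, so f = 0.03273.
ΔP = f(L/D_h)(ρV²/2) = 0.03273·14.5/0.103·8.687 = 40.02 Pa.

ΔP ≈ 40.0 Pa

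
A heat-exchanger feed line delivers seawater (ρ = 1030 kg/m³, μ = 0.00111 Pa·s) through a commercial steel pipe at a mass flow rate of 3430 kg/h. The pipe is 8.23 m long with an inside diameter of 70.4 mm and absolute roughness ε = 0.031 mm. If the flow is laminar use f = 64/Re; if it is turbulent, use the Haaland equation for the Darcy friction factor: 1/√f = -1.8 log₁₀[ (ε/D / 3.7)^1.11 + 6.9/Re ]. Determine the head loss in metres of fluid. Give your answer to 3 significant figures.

ṁ = 3430 kg/h = 3430/3600 = 0.9528 kg/s.
A = πD²/4 = π(0.0704)²/4 = 0.003893 m²; mean velocity V = ṁ/(ρA) = 0.9528/(1030 · 0.003893) = 0.2376 m/s.
Reynolds number Re = ρVD/μ = 1030 · 0.2376 · 0.0704 / 0.00111 = 1.552e+04.
Re > 4000 → turbulent. Relative roughness ε/D = 3.1e-05/0.0704 = 0.00044. Haaland: 1/√f = -1.8 log₁₀[(0.00044/3.7)^1.11 + 6.9/1.552e+04] = -1.8 log₁₀[4.4e-05 + 0.000444] = 5.96, so f = 0.02815.
Darcy-Weisbach: ΔP = f(L/D)(ρV²/2) = 0.02815·(8.23/0.0704)·(1030·0.2376²/2) = 0.02815·116.9·29.08 = 95.71 Pa.
Head loss h_f = ΔP/(ρg) = 95.71/(1030·9.81) = 0.00947 m.

h_f ≈ 0.00947 m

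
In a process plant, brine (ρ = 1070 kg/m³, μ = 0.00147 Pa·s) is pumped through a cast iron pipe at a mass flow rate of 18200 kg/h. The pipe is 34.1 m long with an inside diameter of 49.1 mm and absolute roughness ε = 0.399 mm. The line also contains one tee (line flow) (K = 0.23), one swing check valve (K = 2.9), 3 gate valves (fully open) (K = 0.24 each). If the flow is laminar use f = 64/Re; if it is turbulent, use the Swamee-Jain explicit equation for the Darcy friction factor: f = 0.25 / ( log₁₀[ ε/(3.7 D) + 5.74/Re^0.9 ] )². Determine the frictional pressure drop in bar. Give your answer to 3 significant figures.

ṁ = 18200 kg/h = 18200/3600 = 5.056 kg/s.
A = πD²/4 = π(0.0491)²/4 = 0.001893 m²; mean velocity V = ṁ/(ρA) = 5.056/(1070 · 0.001893) = 2.495 m/s.
Reynolds number Re = ρVD/μ = 1070 · 2.495 · 0.0491 / 0.00147 = 8.918e+04.
Re > 4000 → turbulent. Relative roughness ε/D = 0.000399/0.0491 = 0.00813. Swamee-Jain: f = 0.25/(log₁₀[0.00813/3.7 + 5.74/8.918e+04^0.9])² = 0.25/(log₁₀[0.0022 + 0.000201])² = 0.25/(-2.62)² = 0.03641.
Total minor-loss coefficient ΣK = 1·0.23 + 1·2.9 + 3·0.24 = 3.85.
ΔP = [f·L/D + ΣK]·(ρV²/2) = [0.03641·34.1/0.0491 + 3.85]·(1070·2.495²/2) = [25.29 + 3.85]·3331 = 9.707e+04 Pa.
ΔP = 9.707e+04 Pa = 0.971 bar.

ΔP ≈ 0.971 bar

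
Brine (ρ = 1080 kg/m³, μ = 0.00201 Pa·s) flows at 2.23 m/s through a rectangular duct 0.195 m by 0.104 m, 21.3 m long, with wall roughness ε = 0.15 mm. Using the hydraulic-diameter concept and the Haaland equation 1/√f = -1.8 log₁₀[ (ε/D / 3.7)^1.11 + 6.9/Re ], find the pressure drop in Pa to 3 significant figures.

ΔP ≈ 9090 Pa

Hydraulic diameter D_h = 4A/P = 4·(0.195·0.104)/(2·(0.195+0.104)) = 0.08112/0.598 = 0.1357 m.
Re = ρVD_h/μ = 1080·2.23·0.1357/0.00201 = 1.625e+05.
ε/D_h = 0.00015/0.1357 = 0.00111; Haaland gives 1/√f = -1.8 log₁₀[0.000122+4.25e-05] = 6.809, so f = 0.02157.
ΔP = f(L/D_h)(ρV²/2) = 0.02157·21.3/0.1357·2685 = 9094 Pa.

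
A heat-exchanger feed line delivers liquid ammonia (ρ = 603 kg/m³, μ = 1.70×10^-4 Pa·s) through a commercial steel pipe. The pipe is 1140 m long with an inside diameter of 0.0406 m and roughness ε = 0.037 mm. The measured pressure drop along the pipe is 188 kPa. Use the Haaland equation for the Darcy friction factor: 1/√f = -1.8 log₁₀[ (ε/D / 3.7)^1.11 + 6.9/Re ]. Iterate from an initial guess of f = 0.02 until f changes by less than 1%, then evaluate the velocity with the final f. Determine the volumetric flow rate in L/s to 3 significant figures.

Q ≈ 1.33 L/s

Rearranging Darcy-Weisbach: V = √(2·ΔP·D/(f·L·ρ)). With ε/D = 3.7e-05/0.0406 = 0.000911, iterate starting from f = 0.02:
  f = 0.02 → V = √(2·1.88e+05·0.0406/(0.02·1140·603)) = 1.054 m/s; Re = ρVD/μ = 1.517e+05; f → 0.02092
  f = 0.02092 → V = 1.03 m/s; Re = 1.484e+05; f → 0.02095
Converged (Δf/f < 1%). With the final f = 0.02095: V = √(2·1.88e+05·0.0406/(0.02095·1140·603)) = 1.029 m/s.
Q = V·A = 1.029·(π/4·0.0406²) = 0.001333 m³/s = 1.33 L/s.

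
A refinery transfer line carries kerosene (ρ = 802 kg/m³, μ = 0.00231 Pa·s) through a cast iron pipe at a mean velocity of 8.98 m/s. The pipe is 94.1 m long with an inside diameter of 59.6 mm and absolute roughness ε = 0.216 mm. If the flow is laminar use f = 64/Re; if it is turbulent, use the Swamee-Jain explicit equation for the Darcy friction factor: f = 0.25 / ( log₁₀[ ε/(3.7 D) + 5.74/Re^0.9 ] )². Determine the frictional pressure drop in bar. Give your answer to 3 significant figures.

Reynolds number Re = ρVD/μ = 802 · 8.98 · 0.0596 / 0.00231 = 1.858e+05.
Re > 4000 → turbulent. Relative roughness ε/D = 0.000216/0.0596 = 0.00362. Swamee-Jain: f = 0.25/(log₁₀[0.00362/3.7 + 5.74/1.858e+05^0.9])² = 0.25/(log₁₀[0.00098 + 0.000104])² = 0.25/(-2.965)² = 0.02843.
Darcy-Weisbach: ΔP = f(L/D)(ρV²/2) = 0.02843·(94.1/0.0596)·(802·8.98²/2) = 0.02843·1579·3.234e+04 = 1.452e+06 Pa.
ΔP = 1.452e+06 Pa = 14.5 bar.

ΔP ≈ 14.5 bar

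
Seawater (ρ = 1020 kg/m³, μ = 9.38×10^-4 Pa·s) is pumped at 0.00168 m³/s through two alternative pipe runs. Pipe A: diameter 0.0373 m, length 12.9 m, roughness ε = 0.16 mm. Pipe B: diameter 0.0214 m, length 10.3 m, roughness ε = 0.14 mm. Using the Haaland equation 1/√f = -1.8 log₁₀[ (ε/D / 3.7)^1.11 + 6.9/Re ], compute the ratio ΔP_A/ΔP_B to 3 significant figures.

Pipe A: V = Q/A = 0.00168/0.001093 = 1.537 m/s; Re = 6.236e+04; ε/D = 0.00429; Haaland → f = 0.03054; ΔP_A = f(L/D)(ρV²/2) = 1.273e+04 Pa.
Pipe B: V = Q/A = 0.00168/0.0003597 = 4.671 m/s; Re = 1.087e+05; ε/D = 0.00654; Haaland → f = 0.03373; ΔP_B = f(L/D)(ρV²/2) = 1.806e+05 Pa.
ΔP_A/ΔP_B = 1.273e+04/1.806e+05 = 0.0705.

ΔP_A/ΔP_B ≈ 0.0705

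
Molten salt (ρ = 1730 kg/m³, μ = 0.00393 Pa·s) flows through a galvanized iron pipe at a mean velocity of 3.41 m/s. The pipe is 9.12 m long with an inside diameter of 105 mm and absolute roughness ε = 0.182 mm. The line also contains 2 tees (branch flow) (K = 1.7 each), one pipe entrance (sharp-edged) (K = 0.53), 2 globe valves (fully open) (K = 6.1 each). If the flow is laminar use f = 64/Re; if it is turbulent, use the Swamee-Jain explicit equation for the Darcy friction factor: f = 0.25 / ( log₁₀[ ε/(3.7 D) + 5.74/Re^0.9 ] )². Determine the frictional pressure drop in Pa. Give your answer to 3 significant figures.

Reynolds number Re = ρVD/μ = 1730 · 3.41 · 0.105 / 0.00393 = 1.576e+05.
Re > 4000 → turbulent. Relative roughness ε/D = 0.000182/0.105 = 0.00173. Swamee-Jain: f = 0.25/(log₁₀[0.00173/3.7 + 5.74/1.576e+05^0.9])² = 0.25/(log₁₀[0.000468 + 0.000121])² = 0.25/(-3.23)² = 0.02396.
Total minor-loss coefficient ΣK = 2·1.7 + 1·0.53 + 2·6.1 = 16.1.
ΔP = [f·L/D + ΣK]·(ρV²/2) = [0.02396·9.12/0.105 + 16.1]·(1730·3.41²/2) = [2.081 + 16.1]·1.006e+04 = 1.832e+05 Pa.

ΔP ≈ 183000 Pa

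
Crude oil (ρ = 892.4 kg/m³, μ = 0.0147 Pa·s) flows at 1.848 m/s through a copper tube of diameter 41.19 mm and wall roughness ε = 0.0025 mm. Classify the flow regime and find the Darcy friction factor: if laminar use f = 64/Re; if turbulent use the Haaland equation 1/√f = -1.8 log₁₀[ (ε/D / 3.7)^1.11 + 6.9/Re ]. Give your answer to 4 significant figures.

f ≈ 0.03869

Re = ρVD/μ = 892.4·1.848·0.04119/0.0147 = 4621.
Re > 4000 → turbulent. ε/D = 2.5e-06/0.04119 = 6.07e-05; Haaland: 1/√f = -1.8 log₁₀[4.88e-06 + 0.00149] = 5.084, so f = 0.03869.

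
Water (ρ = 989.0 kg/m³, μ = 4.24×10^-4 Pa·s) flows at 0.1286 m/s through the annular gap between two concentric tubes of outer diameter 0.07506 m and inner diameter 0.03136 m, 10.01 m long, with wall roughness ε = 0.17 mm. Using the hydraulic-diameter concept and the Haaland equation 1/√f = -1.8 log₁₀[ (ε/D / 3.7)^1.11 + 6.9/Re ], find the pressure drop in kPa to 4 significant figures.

Hydraulic diameter D_h = 4A/P = D_o - D_i = 0.07506 - 0.03136 = 0.0437 m.
Re = ρVD_h/μ = 989·0.1286·0.0437/0.000424 = 1.311e+04.
ε/D_h = 0.00017/0.0437 = 0.00389; Haaland gives 1/√f = -1.8 log₁₀[0.000494+0.000526] = 5.384, so f = 0.0345.
ΔP = f(L/D_h)(ρV²/2) = 0.0345·10.01/0.0437·8.178 = 64.63 Pa.
ΔP = 0.06463 kPa.

ΔP ≈ 0.06463 kPa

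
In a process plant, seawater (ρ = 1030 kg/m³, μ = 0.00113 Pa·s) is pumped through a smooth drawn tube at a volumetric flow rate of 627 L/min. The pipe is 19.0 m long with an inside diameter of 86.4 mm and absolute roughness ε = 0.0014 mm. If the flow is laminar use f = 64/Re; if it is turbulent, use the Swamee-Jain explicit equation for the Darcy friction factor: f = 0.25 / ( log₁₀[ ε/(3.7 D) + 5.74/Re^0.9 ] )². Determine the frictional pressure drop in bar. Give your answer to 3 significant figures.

ΔP ≈ 0.0604 bar

Q = 627 L/min = 627/60000 = 0.01045 m³/s.
Cross-sectional area A = πD²/4 = π(0.0864)²/4 = 0.005863 m²; mean velocity V = Q/A = 0.01045/0.005863 = 1.782 m/s.
Reynolds number Re = ρVD/μ = 1030 · 1.782 · 0.0864 / 0.00113 = 1.404e+05.
Re > 4000 → turbulent. Relative roughness ε/D = 1.4e-06/0.0864 = 1.62e-05. Swamee-Jain: f = 0.25/(log₁₀[1.62e-05/3.7 + 5.74/1.404e+05^0.9])² = 0.25/(log₁₀[4.38e-06 + 0.000134])² = 0.25/(-3.86)² = 0.01678.
Darcy-Weisbach: ΔP = f(L/D)(ρV²/2) = 0.01678·(19/0.0864)·(1030·1.782²/2) = 0.01678·219.9·1636 = 6038 Pa.
ΔP = 6038 Pa = 0.0604 bar.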